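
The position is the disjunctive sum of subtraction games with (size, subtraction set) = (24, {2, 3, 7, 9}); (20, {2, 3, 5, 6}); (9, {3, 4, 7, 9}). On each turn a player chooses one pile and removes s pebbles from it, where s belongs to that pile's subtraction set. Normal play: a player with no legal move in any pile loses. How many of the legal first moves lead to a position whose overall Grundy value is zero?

Pile A, S = {2, 3, 7, 9}:
n :  0  1  2  3  4  5  6  7  8  9 10 11 12 13 14 15 16 17 18 19 20 21 22 23 24
G :  0  0  1  1  2  0  0  1  1  2  2  0  3  1  2  2  0  0  1  1  2  0  0  1  1
G_A(24) = 1.
Pile B, S = {2, 3, 5, 6}:
n :  0  1  2  3  4  5  6  7  8  9 10 11 12 13 14 15 16 17 18 19 20
G :  0  0  1  1  2  2  3  3  0  0  1  1  2  2  3  3  0  0  1  1  2
G_B(20) = 2.
Pile C, S = {3, 4, 7, 9}:
n : 0 1 2 3 4 5 6 7 8 9
G : 0 0 0 1 1 1 2 2 2 3
G_C(9) = 3.
Combined Grundy value = 1 ⊕ 2 ⊕ 3 = 0.
A winning move leaves total XOR = 0, i.e. changes one component's Grundy value g to g ⊕ X where X is the current total.
Pile A: target g' = 1⊕0 = 1, but every legal move changes the Grundy value (mex property), so 0 moves.
Pile B: target g' = 2⊕0 = 2, but every legal move changes the Grundy value (mex property), so 0 moves.
Pile C: target g' = 3⊕0 = 3, but every legal move changes the Grundy value (mex property), so 0 moves.

0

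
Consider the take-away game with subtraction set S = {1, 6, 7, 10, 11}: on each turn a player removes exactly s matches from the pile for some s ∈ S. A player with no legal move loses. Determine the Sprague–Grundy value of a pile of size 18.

0

n :  0  1  2  3  4  5  6  7  8  9 10 11 12 13 14 15 16 17 18
G :  0  1  0  1  0  1  2  3  2  3  2  3  4  5  4  5  0  1  0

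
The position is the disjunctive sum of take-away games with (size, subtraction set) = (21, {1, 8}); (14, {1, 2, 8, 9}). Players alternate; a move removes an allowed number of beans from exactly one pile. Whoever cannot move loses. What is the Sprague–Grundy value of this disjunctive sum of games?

0

Pile A, S = {1, 8}:
G(0) = 0
G(1) = mex{0} = 1
G(2) = mex{1} = 0
G(3) = mex{0} = 1
G(4) = mex{1} = 0
G(5) = mex{0} = 1
G(6) = mex{1} = 0
G(7) = mex{0} = 1
G(8) = mex{1,0} = 2
G(9) = mex{2,1} = 0
G(10) = mex{0,0} = 1
G(11) = mex{1,1} = 0
G(12) = mex{0,0} = 1
G(13) = mex{1,1} = 0
G(14) = mex{0,0} = 1
G(15) = mex{1,1} = 0
G(16) = mex{0,2} = 1
G(17) = mex{1,0} = 2
G(18) = mex{2,1} = 0
G(19) = mex{0,0} = 1
G(20) = mex{1,1} = 0
G(21) = mex{0,0} = 1
G_A(21) = 1.
Pile B, S = {1, 2, 8, 9}:
n :  0  1  2  3  4  5  6  7  8  9 10 11 12 13 14
G :  0  1  2  0  1  2  0  1  2  3  0  1  2  0  1
G_B(14) = 1.
Combined Grundy value = 1 ⊕ 1 = 0.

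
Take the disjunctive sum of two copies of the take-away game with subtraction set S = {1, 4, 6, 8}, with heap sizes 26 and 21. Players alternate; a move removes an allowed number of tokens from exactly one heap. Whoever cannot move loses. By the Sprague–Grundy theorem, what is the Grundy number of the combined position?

All heaps use S = {1, 4, 6, 8}:
G(0) = 0
G(1) = mex{0} = 1
G(2) = mex{1} = 0
G(3) = mex{0} = 1
G(4) = mex{1,0} = 2
G(5) = mex{2,1} = 0
G(6) = mex{0,0,0} = 1
G(7) = mex{1,1,1} = 0
G(8) = mex{0,2,0,0} = 1
G(9) = mex{1,0,1,1} = 2
G(10) = mex{2,1,2,0} = 3
G(11) = mex{3,0,0,1} = 2
G(12) = mex{2,1,1,2} = 0
G(13) = mex{0,2,0,0} = 1
G(14) = mex{1,3,1,1} = 0
G(15) = mex{0,2,2,0} = 1
G(16) = mex{1,0,3,1} = 2
G(17) = mex{2,1,2,2} = 0
G(18) = mex{0,0,0,3} = 1
G(19) = mex{1,1,1,2} = 0
G(20) = mex{0,2,0,0} = 1
G(21) = mex{1,0,1,1} = 2
G(22) = mex{2,1,2,0} = 3
G(23) = mex{3,0,0,1} = 2
G(24) = mex{2,1,1,2} = 0
G(25) = mex{0,2,0,0} = 1
G(26) = mex{1,3,1,1} = 0
Heap A: G(26) = 0.
Heap B: G(21) = 2.
Combined Grundy value = 0 ⊕ 2 = 2.

2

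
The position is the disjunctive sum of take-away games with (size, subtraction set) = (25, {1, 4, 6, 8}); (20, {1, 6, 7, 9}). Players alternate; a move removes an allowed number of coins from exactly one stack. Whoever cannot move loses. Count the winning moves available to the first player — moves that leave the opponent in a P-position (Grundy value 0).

2

Stack A, S = {1, 4, 6, 8}:
G(0) = 0
G(1) = mex{0} = 1
G(2) = mex{1} = 0
G(3) = mex{0} = 1
G(4) = mex{1,0} = 2
G(5) = mex{2,1} = 0
G(6) = mex{0,0,0} = 1
G(7) = mex{1,1,1} = 0
G(8) = mex{0,2,0,0} = 1
G(9) = mex{1,0,1,1} = 2
G(10) = mex{2,1,2,0} = 3
G(11) = mex{3,0,0,1} = 2
G(12) = mex{2,1,1,2} = 0
G(13) = mex{0,2,0,0} = 1
G(14) = mex{1,3,1,1} = 0
G(15) = mex{0,2,2,0} = 1
G(16) = mex{1,0,3,1} = 2
G(17) = mex{2,1,2,2} = 0
G(18) = mex{0,0,0,3} = 1
G(19) = mex{1,1,1,2} = 0
G(20) = mex{0,2,0,0} = 1
G(21) = mex{1,0,1,1} = 2
G(22) = mex{2,1,2,0} = 3
G(23) = mex{3,0,0,1} = 2
G(24) = mex{2,1,1,2} = 0
G(25) = mex{0,2,0,0} = 1
G_A(25) = 1.
Stack B, S = {1, 6, 7, 9}:
n :  0  1  2  3  4  5  6  7  8  9 10 11 12 13 14 15 16 17 18 19 20
G :  0  1  0  1  0  1  2  3  2  3  2  3  0  1  0  1  0  1  2  3  2
G_B(20) = 2.
Combined Grundy value = 1 ⊕ 2 = 3.
A winning move leaves total XOR = 0, i.e. changes one component's Grundy value g to g ⊕ X where X is the current total.
Stack A: need g' = 1⊕3 = 2. Options: 25−1→G=0, 25−4→G=2, 25−6→G=0, 25−8→G=0. Hits: 1.
Stack B: need g' = 2⊕3 = 1. Options: 20−1→G=3, 20−6→G=0, 20−7→G=1, 20−9→G=3. Hits: 1.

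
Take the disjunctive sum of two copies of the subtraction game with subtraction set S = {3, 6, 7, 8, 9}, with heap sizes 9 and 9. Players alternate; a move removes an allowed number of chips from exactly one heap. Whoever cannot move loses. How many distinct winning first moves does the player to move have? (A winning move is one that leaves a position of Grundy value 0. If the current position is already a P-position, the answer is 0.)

0

All heaps use S = {3, 6, 7, 8, 9}:
n : 0 1 2 3 4 5 6 7 8 9
G : 0 0 0 1 1 1 2 2 2 3
Heap A: G(9) = 3.
Heap B: G(9) = 3.
Combined Grundy value = 3 ⊕ 3 = 0.
A winning move leaves total XOR = 0, i.e. changes one component's Grundy value g to g ⊕ X where X is the current total.
Heap A: target g' = 3⊕0 = 3, but every legal move changes the Grundy value (mex property), so 0 moves.
Heap B: target g' = 3⊕0 = 3, but every legal move changes the Grundy value (mex property), so 0 moves.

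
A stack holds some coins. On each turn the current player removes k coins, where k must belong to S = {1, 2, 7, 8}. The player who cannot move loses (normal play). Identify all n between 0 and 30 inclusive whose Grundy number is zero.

0, 3, 6, 9, 12, 15, 18, 21, 24, 27, 30

n :  0  1  2  3  4  5  6  7  8  9 10 11 12 13 14 15 16 17 18 19 20 21 22 23 24 25 26 27 28 29 30
G :  0  1  2  0  1  2  0  1  2  0  1  2  0  1  2  0  1  2  0  1  2  0  1  2  0  1  2  0  1  2  0
P-positions are exactly the n with G(n) = 0.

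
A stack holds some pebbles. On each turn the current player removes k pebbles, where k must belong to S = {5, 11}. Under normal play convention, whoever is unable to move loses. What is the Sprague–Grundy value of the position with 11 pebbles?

2

n :  0  1  2  3  4  5  6  7  8  9 10 11
G :  0  0  0  0  0  1  1  1  1  1  0  2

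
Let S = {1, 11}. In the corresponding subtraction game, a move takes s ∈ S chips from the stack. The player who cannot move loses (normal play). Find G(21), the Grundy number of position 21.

1

G(0) = 0
G(1) = mex{0} = 1
G(2) = mex{1} = 0
G(3) = mex{0} = 1
G(4) = mex{1} = 0
G(5) = mex{0} = 1
G(6) = mex{1} = 0
G(7) = mex{0} = 1
G(8) = mex{1} = 0
G(9) = mex{0} = 1
G(10) = mex{1} = 0
G(11) = mex{0,0} = 1
G(12) = mex{1,1} = 0
G(13) = mex{0,0} = 1
G(14) = mex{1,1} = 0
G(15) = mex{0,0} = 1
G(16) = mex{1,1} = 0
G(17) = mex{0,0} = 1
G(18) = mex{1,1} = 0
G(19) = mex{0,0} = 1
G(20) = mex{1,1} = 0
G(21) = mex{0,0} = 1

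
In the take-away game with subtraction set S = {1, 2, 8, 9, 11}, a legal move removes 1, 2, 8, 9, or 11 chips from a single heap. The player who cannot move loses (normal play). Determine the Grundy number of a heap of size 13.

n :  0  1  2  3  4  5  6  7  8  9 10 11 12 13
G :  0  1  2  0  1  2  0  1  2  3  0  1  2  0

0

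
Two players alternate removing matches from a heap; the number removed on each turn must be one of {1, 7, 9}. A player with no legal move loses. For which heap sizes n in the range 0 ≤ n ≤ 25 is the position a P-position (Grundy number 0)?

0, 2, 4, 6, 8, 10, 12, 14, 16, 18, 20, 22, 24

n :  0  1  2  3  4  5  6  7  8  9 10 11 12 13 14 15 16 17 18 19 20 21 22 23 24 25
G :  0  1  0  1  0  1  0  1  0  1  0  1  0  1  0  1  0  1  0  1  0  1  0  1  0  1
P-positions are exactly the n with G(n) = 0.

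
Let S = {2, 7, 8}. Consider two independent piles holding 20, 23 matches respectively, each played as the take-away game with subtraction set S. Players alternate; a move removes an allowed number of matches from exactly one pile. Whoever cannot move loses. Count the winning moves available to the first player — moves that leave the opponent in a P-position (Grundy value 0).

3

All piles use S = {2, 7, 8}:
G(0) = 0
G(1) = mex{} = 0
G(2) = mex{0} = 1
G(3) = mex{0} = 1
G(4) = mex{1} = 0
G(5) = mex{1} = 0
G(6) = mex{0} = 1
G(7) = mex{0,0} = 1
G(8) = mex{1,0,0} = 2
G(9) = mex{1,1,0} = 2
G(10) = mex{2,1,1} = 0
G(11) = mex{2,0,1} = 3
G(12) = mex{0,0,0} = 1
G(13) = mex{3,1,0} = 2
G(14) = mex{1,1,1} = 0
G(15) = mex{2,2,1} = 0
G(16) = mex{0,2,2} = 1
G(17) = mex{0,0,2} = 1
G(18) = mex{1,3,0} = 2
G(19) = mex{1,1,3} = 0
G(20) = mex{2,2,1} = 0
G(21) = mex{0,0,2} = 1
G(22) = mex{0,0,0} = 1
G(23) = mex{1,1,0} = 2
Pile A: G(20) = 0.
Pile B: G(23) = 2.
Combined Grundy value = 0 ⊕ 2 = 2.
A winning move leaves total XOR = 0, i.e. changes one component's Grundy value g to g ⊕ X where X is the current total.
Pile A: need g' = 0⊕2 = 2. Options: 20−2→G=2, 20−7→G=2, 20−8→G=1. Hits: 2.
Pile B: need g' = 2⊕2 = 0. Options: 23−2→G=1, 23−7→G=1, 23−8→G=0. Hits: 1.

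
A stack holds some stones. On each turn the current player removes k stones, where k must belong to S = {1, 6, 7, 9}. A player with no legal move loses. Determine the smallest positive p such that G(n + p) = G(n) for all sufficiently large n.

n :  0  1  2  3  4  5  6  7  8  9 10 11 12 13 14 15 16 17 18 19 20 21 22 23 24 25
G :  0  1  0  1  0  1  2  3  2  3  2  3  0  1  0  1  0  1  2  3  2  3  2  3  0  1
G(n+12) = G(n) holds for n = 0,…,8 (a full window of length max(S) = 9), so the sequence is purely periodic with period 12.

12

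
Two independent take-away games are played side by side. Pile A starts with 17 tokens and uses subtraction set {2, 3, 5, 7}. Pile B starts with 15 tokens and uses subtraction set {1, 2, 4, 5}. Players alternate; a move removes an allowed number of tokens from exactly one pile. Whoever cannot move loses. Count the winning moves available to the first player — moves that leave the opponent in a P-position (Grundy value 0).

1

Pile A, S = {2, 3, 5, 7}:
G(0) = 0
G(1) = mex{} = 0
G(2) = mex{0} = 1
G(3) = mex{0,0} = 1
G(4) = mex{1,0} = 2
G(5) = mex{1,1,0} = 2
G(6) = mex{2,1,0} = 3
G(7) = mex{2,2,1,0} = 3
G(8) = mex{3,2,1,0} = 4
G(9) = mex{3,3,2,1} = 0
G(10) = mex{4,3,2,1} = 0
G(11) = mex{0,4,3,2} = 1
G(12) = mex{0,0,3,2} = 1
G(13) = mex{1,0,4,3} = 2
G(14) = mex{1,1,0,3} = 2
G(15) = mex{2,1,0,4} = 3
G(16) = mex{2,2,1,0} = 3
G(17) = mex{3,2,1,0} = 4
G_A(17) = 4.
Pile B, S = {1, 2, 4, 5}:
G(0) = 0
G(1) = mex{0} = 1
G(2) = mex{1,0} = 2
G(3) = mex{2,1} = 0
G(4) = mex{0,2,0} = 1
G(5) = mex{1,0,1,0} = 2
G(6) = mex{2,1,2,1} = 0
G(7) = mex{0,2,0,2} = 1
G(8) = mex{1,0,1,0} = 2
G(9) = mex{2,1,2,1} = 0
G(10) = mex{0,2,0,2} = 1
G(11) = mex{1,0,1,0} = 2
G(12) = mex{2,1,2,1} = 0
G(13) = mex{0,2,0,2} = 1
G(14) = mex{1,0,1,0} = 2
G(15) = mex{2,1,2,1} = 0
G_B(15) = 0.
Combined Grundy value = 4 ⊕ 0 = 4.
A winning move leaves total XOR = 0, i.e. changes one component's Grundy value g to g ⊕ X where X is the current total.
Pile A: need g' = 4⊕4 = 0. Options: 17−2→G=3, 17−3→G=2, 17−5→G=1, 17−7→G=0. Hits: 1.
Pile B: need g' = 0⊕4 = 4. Options: 15−1→G=2, 15−2→G=1, 15−4→G=2, 15−5→G=1. Hits: 0.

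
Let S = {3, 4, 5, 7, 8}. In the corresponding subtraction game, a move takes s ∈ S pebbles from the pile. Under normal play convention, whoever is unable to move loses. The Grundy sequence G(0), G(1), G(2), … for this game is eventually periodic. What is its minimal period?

11

G(0) = 0
G(1) = mex{} = 0
G(2) = mex{} = 0
G(3) = mex{0} = 1
G(4) = mex{0,0} = 1
G(5) = mex{0,0,0} = 1
G(6) = mex{1,0,0} = 2
G(7) = mex{1,1,0,0} = 2
G(8) = mex{1,1,1,0,0} = 2
G(9) = mex{2,1,1,0,0} = 3
G(10) = mex{2,2,1,1,0} = 3
G(11) = mex{2,2,2,1,1} = 0
G(12) = mex{3,2,2,1,1} = 0
G(13) = mex{3,3,2,2,1} = 0
G(14) = mex{0,3,3,2,2} = 1
G(15) = mex{0,0,3,2,2} = 1
G(16) = mex{0,0,0,3,2} = 1
G(17) = mex{1,0,0,3,3} = 2
G(18) = mex{1,1,0,0,3} = 2
G(19) = mex{1,1,1,0,0} = 2
G(20) = mex{2,1,1,0,0} = 3
G(21) = mex{2,2,1,1,0} = 3
G(22) = mex{2,2,2,1,1} = 0
G(23) = mex{3,2,2,1,1} = 0
G(n+11) = G(n) holds for n = 0,…,7 (a full window of length max(S) = 8), so the sequence is purely periodic with period 11.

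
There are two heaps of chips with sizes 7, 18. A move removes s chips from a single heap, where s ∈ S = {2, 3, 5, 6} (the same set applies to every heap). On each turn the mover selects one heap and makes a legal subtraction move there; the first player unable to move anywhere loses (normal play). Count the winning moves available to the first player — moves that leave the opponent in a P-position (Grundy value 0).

2

All heaps use S = {2, 3, 5, 6}:
G(0) = 0
G(1) = mex{} = 0
G(2) = mex{0} = 1
G(3) = mex{0,0} = 1
G(4) = mex{1,0} = 2
G(5) = mex{1,1,0} = 2
G(6) = mex{2,1,0,0} = 3
G(7) = mex{2,2,1,0} = 3
G(8) = mex{3,2,1,1} = 0
G(9) = mex{3,3,2,1} = 0
G(10) = mex{0,3,2,2} = 1
G(11) = mex{0,0,3,2} = 1
G(12) = mex{1,0,3,3} = 2
G(13) = mex{1,1,0,3} = 2
G(14) = mex{2,1,0,0} = 3
G(15) = mex{2,2,1,0} = 3
G(16) = mex{3,2,1,1} = 0
G(17) = mex{3,3,2,1} = 0
G(18) = mex{0,3,2,2} = 1
Heap A: G(7) = 3.
Heap B: G(18) = 1.
Combined Grundy value = 3 ⊕ 1 = 2.
A winning move leaves total XOR = 0, i.e. changes one component's Grundy value g to g ⊕ X where X is the current total.
Heap A: need g' = 3⊕2 = 1. Options: 7−2→G=2, 7−3→G=2, 7−5→G=1, 7−6→G=0. Hits: 1.
Heap B: need g' = 1⊕2 = 3. Options: 18−2→G=0, 18−3→G=3, 18−5→G=2, 18−6→G=2. Hits: 1.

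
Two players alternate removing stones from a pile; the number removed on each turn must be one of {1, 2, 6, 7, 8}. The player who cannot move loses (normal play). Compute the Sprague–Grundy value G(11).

n :  0  1  2  3  4  5  6  7  8  9 10 11
G :  0  1  2  0  1  2  3  4  5  3  4  5

5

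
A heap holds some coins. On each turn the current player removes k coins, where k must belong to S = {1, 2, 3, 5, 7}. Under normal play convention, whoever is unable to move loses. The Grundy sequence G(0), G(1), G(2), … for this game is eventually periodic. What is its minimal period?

G(0) = 0
G(1) = mex{0} = 1
G(2) = mex{1,0} = 2
G(3) = mex{2,1,0} = 3
G(4) = mex{3,2,1} = 0
G(5) = mex{0,3,2,0} = 1
G(6) = mex{1,0,3,1} = 2
G(7) = mex{2,1,0,2,0} = 3
G(8) = mex{3,2,1,3,1} = 0
G(9) = mex{0,3,2,0,2} = 1
G(10) = mex{1,0,3,1,3} = 2
G(11) = mex{2,1,0,2,0} = 3
G(12) = mex{3,2,1,3,1} = 0
G(13) = mex{0,3,2,0,2} = 1
G(14) = mex{1,0,3,1,3} = 2
G(n+4) = G(n) holds for n = 0,…,6 (a full window of length max(S) = 7), so the sequence is purely periodic with period 4.

4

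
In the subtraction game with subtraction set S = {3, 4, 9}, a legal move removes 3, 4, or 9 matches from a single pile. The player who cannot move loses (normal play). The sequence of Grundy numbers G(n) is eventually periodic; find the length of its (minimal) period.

G(0) = 0
G(1) = mex{} = 0
G(2) = mex{} = 0
G(3) = mex{0} = 1
G(4) = mex{0,0} = 1
G(5) = mex{0,0} = 1
G(6) = mex{1,0} = 2
G(7) = mex{1,1} = 0
G(8) = mex{1,1} = 0
G(9) = mex{2,1,0} = 3
G(10) = mex{0,2,0} = 1
G(11) = mex{0,0,0} = 1
G(12) = mex{3,0,1} = 2
G(13) = mex{1,3,1} = 0
G(14) = mex{1,1,1} = 0
G(15) = mex{2,1,2} = 0
G(16) = mex{0,2,0} = 1
G(17) = mex{0,0,0} = 1
G(18) = mex{0,0,3} = 1
G(19) = mex{1,0,1} = 2
G(20) = mex{1,1,1} = 0
G(21) = mex{1,1,2} = 0
G(22) = mex{2,1,0} = 3
G(23) = mex{0,2,0} = 1
G(24) = mex{0,0,0} = 1
G(25) = mex{3,0,1} = 2
G(26) = mex{1,3,1} = 0
G(27) = mex{1,1,1} = 0
G(n+13) = G(n) holds for n = 0,…,8 (a full window of length max(S) = 9), so the sequence is purely periodic with period 13.

13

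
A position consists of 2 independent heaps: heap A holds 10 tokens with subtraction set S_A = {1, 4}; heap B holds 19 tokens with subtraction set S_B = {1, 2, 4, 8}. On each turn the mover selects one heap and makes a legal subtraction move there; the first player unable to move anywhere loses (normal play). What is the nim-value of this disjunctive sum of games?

1

Heap A, S = {1, 4}:
G(0) = 0
G(1) = mex{0} = 1
G(2) = mex{1} = 0
G(3) = mex{0} = 1
G(4) = mex{1,0} = 2
G(5) = mex{2,1} = 0
G(6) = mex{0,0} = 1
G(7) = mex{1,1} = 0
G(8) = mex{0,2} = 1
G(9) = mex{1,0} = 2
G(10) = mex{2,1} = 0
G_A(10) = 0.
Heap B, S = {1, 2, 4, 8}:
G(0) = 0
G(1) = mex{0} = 1
G(2) = mex{1,0} = 2
G(3) = mex{2,1} = 0
G(4) = mex{0,2,0} = 1
G(5) = mex{1,0,1} = 2
G(6) = mex{2,1,2} = 0
G(7) = mex{0,2,0} = 1
G(8) = mex{1,0,1,0} = 2
G(9) = mex{2,1,2,1} = 0
G(10) = mex{0,2,0,2} = 1
G(11) = mex{1,0,1,0} = 2
G(12) = mex{2,1,2,1} = 0
G(13) = mex{0,2,0,2} = 1
G(14) = mex{1,0,1,0} = 2
G(15) = mex{2,1,2,1} = 0
G(16) = mex{0,2,0,2} = 1
G(17) = mex{1,0,1,0} = 2
G(18) = mex{2,1,2,1} = 0
G(19) = mex{0,2,0,2} = 1
G_B(19) = 1.
Combined Grundy value = 0 ⊕ 1 = 1.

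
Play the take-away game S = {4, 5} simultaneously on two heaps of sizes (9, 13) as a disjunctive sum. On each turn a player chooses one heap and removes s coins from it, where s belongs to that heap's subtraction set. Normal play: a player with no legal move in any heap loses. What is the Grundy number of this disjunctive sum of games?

1

All heaps use S = {4, 5}:
G(0) = 0
G(1) = mex{} = 0
G(2) = mex{} = 0
G(3) = mex{} = 0
G(4) = mex{0} = 1
G(5) = mex{0,0} = 1
G(6) = mex{0,0} = 1
G(7) = mex{0,0} = 1
G(8) = mex{1,0} = 2
G(9) = mex{1,1} = 0
G(10) = mex{1,1} = 0
G(11) = mex{1,1} = 0
G(12) = mex{2,1} = 0
G(13) = mex{0,2} = 1
Heap A: G(9) = 0.
Heap B: G(13) = 1.
Combined Grundy value = 0 ⊕ 1 = 1.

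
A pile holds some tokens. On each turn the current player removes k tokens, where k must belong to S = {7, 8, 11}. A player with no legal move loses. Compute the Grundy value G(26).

1

G(0) = 0
G(1) = mex{} = 0
G(2) = mex{} = 0
G(3) = mex{} = 0
G(4) = mex{} = 0
G(5) = mex{} = 0
G(6) = mex{} = 0
G(7) = mex{0} = 1
G(8) = mex{0,0} = 1
G(9) = mex{0,0} = 1
G(10) = mex{0,0} = 1
G(11) = mex{0,0,0} = 1
G(12) = mex{0,0,0} = 1
G(13) = mex{0,0,0} = 1
G(14) = mex{1,0,0} = 2
G(15) = mex{1,1,0} = 2
G(16) = mex{1,1,0} = 2
G(17) = mex{1,1,0} = 2
G(18) = mex{1,1,1} = 0
G(19) = mex{1,1,1} = 0
G(20) = mex{1,1,1} = 0
G(21) = mex{2,1,1} = 0
G(22) = mex{2,2,1} = 0
G(23) = mex{2,2,1} = 0
G(24) = mex{2,2,1} = 0
G(25) = mex{0,2,2} = 1
G(26) = mex{0,0,2} = 1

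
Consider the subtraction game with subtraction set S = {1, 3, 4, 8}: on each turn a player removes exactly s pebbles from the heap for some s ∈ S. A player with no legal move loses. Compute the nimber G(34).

n :  0  1  2  3  4  5  6  7  8  9 10 11 12 13 14 15 16 17 18 19 20 21 22 23 24 25 26 27 28 29 30 31 32 33 34
G :  0  1  0  1  2  3  2  0  1  0  1  2  3  2  0  1  0  1  2  3  2  0  1  0  1  2  3  2  0  1  0  1  2  3  2

2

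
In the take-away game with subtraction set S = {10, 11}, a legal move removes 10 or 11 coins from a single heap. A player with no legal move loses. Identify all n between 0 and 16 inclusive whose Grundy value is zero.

0, 1, 2, 3, 4, 5, 6, 7, 8, 9

G(0) = 0
G(1) = mex{} = 0
G(2) = mex{} = 0
G(3) = mex{} = 0
G(4) = mex{} = 0
G(5) = mex{} = 0
G(6) = mex{} = 0
G(7) = mex{} = 0
G(8) = mex{} = 0
G(9) = mex{} = 0
G(10) = mex{0} = 1
G(11) = mex{0,0} = 1
G(12) = mex{0,0} = 1
G(13) = mex{0,0} = 1
G(14) = mex{0,0} = 1
G(15) = mex{0,0} = 1
G(16) = mex{0,0} = 1
P-positions are exactly the n with G(n) = 0.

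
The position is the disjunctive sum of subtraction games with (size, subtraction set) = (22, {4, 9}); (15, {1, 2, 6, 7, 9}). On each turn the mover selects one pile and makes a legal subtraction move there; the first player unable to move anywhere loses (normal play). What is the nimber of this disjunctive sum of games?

Pile A, S = {4, 9}:
n :  0  1  2  3  4  5  6  7  8  9 10 11 12 13 14 15 16 17 18 19 20 21 22
G :  0  0  0  0  1  1  1  1  0  2  2  2  1  0  0  0  0  1  1  1  1  0  2
G_A(22) = 2.
Pile B, S = {1, 2, 6, 7, 9}:
n :  0  1  2  3  4  5  6  7  8  9 10 11 12 13 14 15
G :  0  1  2  0  1  2  3  4  0  1  2  0  1  2  3  4
G_B(15) = 4.
Combined Grundy value = 2 ⊕ 4 = 6.

6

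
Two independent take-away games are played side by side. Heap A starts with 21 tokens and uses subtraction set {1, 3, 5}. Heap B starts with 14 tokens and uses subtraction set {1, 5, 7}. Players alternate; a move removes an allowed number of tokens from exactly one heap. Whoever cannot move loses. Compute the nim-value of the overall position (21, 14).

1

Heap A, S = {1, 3, 5}:
n :  0  1  2  3  4  5  6  7  8  9 10 11 12 13 14 15 16 17 18 19 20 21
G :  0  1  0  1  0  1  0  1  0  1  0  1  0  1  0  1  0  1  0  1  0  1
G_A(21) = 1.
Heap B, S = {1, 5, 7}:
G(0) = 0
G(1) = mex{0} = 1
G(2) = mex{1} = 0
G(3) = mex{0} = 1
G(4) = mex{1} = 0
G(5) = mex{0,0} = 1
G(6) = mex{1,1} = 0
G(7) = mex{0,0,0} = 1
G(8) = mex{1,1,1} = 0
G(9) = mex{0,0,0} = 1
G(10) = mex{1,1,1} = 0
G(11) = mex{0,0,0} = 1
G(12) = mex{1,1,1} = 0
G(13) = mex{0,0,0} = 1
G(14) = mex{1,1,1} = 0
G_B(14) = 0.
Combined Grundy value = 1 ⊕ 0 = 1.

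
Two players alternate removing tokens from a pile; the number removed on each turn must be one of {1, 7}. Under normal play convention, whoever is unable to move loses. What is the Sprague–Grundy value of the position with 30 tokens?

n :  0  1  2  3  4  5  6  7  8  9 10 11 12 13 14 15 16 17 18 19 20 21 22 23 24 25 26 27 28 29 30
G :  0  1  0  1  0  1  0  1  0  1  0  1  0  1  0  1  0  1  0  1  0  1  0  1  0  1  0  1  0  1  0

0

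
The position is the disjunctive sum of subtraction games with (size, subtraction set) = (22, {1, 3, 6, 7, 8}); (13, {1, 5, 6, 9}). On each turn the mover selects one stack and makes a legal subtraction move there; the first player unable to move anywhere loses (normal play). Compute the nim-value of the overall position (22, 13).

Stack A, S = {1, 3, 6, 7, 8}:
n :  0  1  2  3  4  5  6  7  8  9 10 11 12 13 14 15 16 17 18 19 20 21 22
G :  0  1  0  1  0  1  2  3  2  3  2  3  4  0  1  0  1  0  1  2  3  2  3
G_A(22) = 3.
Stack B, S = {1, 5, 6, 9}:
G(0) = 0
G(1) = mex{0} = 1
G(2) = mex{1} = 0
G(3) = mex{0} = 1
G(4) = mex{1} = 0
G(5) = mex{0,0} = 1
G(6) = mex{1,1,0} = 2
G(7) = mex{2,0,1} = 3
G(8) = mex{3,1,0} = 2
G(9) = mex{2,0,1,0} = 3
G(10) = mex{3,1,0,1} = 2
G(11) = mex{2,2,1,0} = 3
G(12) = mex{3,3,2,1} = 0
G(13) = mex{0,2,3,0} = 1
G_B(13) = 1.
Combined Grundy value = 3 ⊕ 1 = 2.

2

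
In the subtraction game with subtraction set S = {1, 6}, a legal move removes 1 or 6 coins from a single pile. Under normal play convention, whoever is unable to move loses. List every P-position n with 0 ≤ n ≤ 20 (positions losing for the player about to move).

0, 2, 4, 7, 9, 11, 14, 16, 18

n :  0  1  2  3  4  5  6  7  8  9 10 11 12 13 14 15 16 17 18 19 20
G :  0  1  0  1  0  1  2  0  1  0  1  0  1  2  0  1  0  1  0  1  2
P-positions are exactly the n with G(n) = 0.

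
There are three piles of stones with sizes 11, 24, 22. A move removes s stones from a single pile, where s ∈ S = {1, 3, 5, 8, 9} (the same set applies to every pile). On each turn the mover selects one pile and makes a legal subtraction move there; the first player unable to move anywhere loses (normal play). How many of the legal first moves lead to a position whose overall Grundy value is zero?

6

All piles use S = {1, 3, 5, 8, 9}:
G(0) = 0
G(1) = mex{0} = 1
G(2) = mex{1} = 0
G(3) = mex{0,0} = 1
G(4) = mex{1,1} = 0
G(5) = mex{0,0,0} = 1
G(6) = mex{1,1,1} = 0
G(7) = mex{0,0,0} = 1
G(8) = mex{1,1,1,0} = 2
G(9) = mex{2,0,0,1,0} = 3
G(10) = mex{3,1,1,0,1} = 2
G(11) = mex{2,2,0,1,0} = 3
G(12) = mex{3,3,1,0,1} = 2
G(13) = mex{2,2,2,1,0} = 3
G(14) = mex{3,3,3,0,1} = 2
G(15) = mex{2,2,2,1,0} = 3
G(16) = mex{3,3,3,2,1} = 0
G(17) = mex{0,2,2,3,2} = 1
G(18) = mex{1,3,3,2,3} = 0
G(19) = mex{0,0,2,3,2} = 1
G(20) = mex{1,1,3,2,3} = 0
G(21) = mex{0,0,0,3,2} = 1
G(22) = mex{1,1,1,2,3} = 0
G(23) = mex{0,0,0,3,2} = 1
G(24) = mex{1,1,1,0,3} = 2
Pile A: G(11) = 3.
Pile B: G(24) = 2.
Pile C: G(22) = 0.
Combined Grundy value = 3 ⊕ 2 ⊕ 0 = 1.
A winning move leaves total XOR = 0, i.e. changes one component's Grundy value g to g ⊕ X where X is the current total.
Pile A: need g' = 3⊕1 = 2. Options: 11−1→G=2, 11−3→G=2, 11−5→G=0, 11−8→G=1, 11−9→G=0. Hits: 2.
Pile B: need g' = 2⊕1 = 3. Options: 24−1→G=1, 24−3→G=1, 24−5→G=1, 24−8→G=0, 24−9→G=3. Hits: 1.
Pile C: need g' = 0⊕1 = 1. Options: 22−1→G=1, 22−3→G=1, 22−5→G=1, 22−8→G=2, 22−9→G=3. Hits: 3.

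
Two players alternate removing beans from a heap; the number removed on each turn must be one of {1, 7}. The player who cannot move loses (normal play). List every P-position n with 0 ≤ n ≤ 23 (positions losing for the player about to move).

G(0) = 0
G(1) = mex{0} = 1
G(2) = mex{1} = 0
G(3) = mex{0} = 1
G(4) = mex{1} = 0
G(5) = mex{0} = 1
G(6) = mex{1} = 0
G(7) = mex{0,0} = 1
G(8) = mex{1,1} = 0
G(9) = mex{0,0} = 1
G(10) = mex{1,1} = 0
G(11) = mex{0,0} = 1
G(12) = mex{1,1} = 0
G(13) = mex{0,0} = 1
G(14) = mex{1,1} = 0
G(15) = mex{0,0} = 1
G(16) = mex{1,1} = 0
G(17) = mex{0,0} = 1
G(18) = mex{1,1} = 0
G(19) = mex{0,0} = 1
G(20) = mex{1,1} = 0
G(21) = mex{0,0} = 1
G(22) = mex{1,1} = 0
G(23) = mex{0,0} = 1
P-positions are exactly the n with G(n) = 0.

0, 2, 4, 6, 8, 10, 12, 14, 16, 18, 20, 22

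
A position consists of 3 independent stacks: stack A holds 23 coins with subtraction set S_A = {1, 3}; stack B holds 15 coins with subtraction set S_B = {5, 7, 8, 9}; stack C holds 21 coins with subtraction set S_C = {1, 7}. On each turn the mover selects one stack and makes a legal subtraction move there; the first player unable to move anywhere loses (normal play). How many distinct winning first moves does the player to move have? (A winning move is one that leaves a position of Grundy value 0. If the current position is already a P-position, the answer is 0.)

0

Stack A, S = {1, 3}:
G(0) = 0
G(1) = mex{0} = 1
G(2) = mex{1} = 0
G(3) = mex{0,0} = 1
G(4) = mex{1,1} = 0
G(5) = mex{0,0} = 1
G(6) = mex{1,1} = 0
G(7) = mex{0,0} = 1
G(8) = mex{1,1} = 0
G(9) = mex{0,0} = 1
G(10) = mex{1,1} = 0
G(11) = mex{0,0} = 1
G(12) = mex{1,1} = 0
G(13) = mex{0,0} = 1
G(14) = mex{1,1} = 0
G(15) = mex{0,0} = 1
G(16) = mex{1,1} = 0
G(17) = mex{0,0} = 1
G(18) = mex{1,1} = 0
G(19) = mex{0,0} = 1
G(20) = mex{1,1} = 0
G(21) = mex{0,0} = 1
G(22) = mex{1,1} = 0
G(23) = mex{0,0} = 1
G_A(23) = 1.
Stack B, S = {5, 7, 8, 9}:
n :  0  1  2  3  4  5  6  7  8  9 10 11 12 13 14 15
G :  0  0  0  0  0  1  1  1  1  1  2  2  2  2  0  0
G_B(15) = 0.
Stack C, S = {1, 7}:
n :  0  1  2  3  4  5  6  7  8  9 10 11 12 13 14 15 16 17 18 19 20 21
G :  0  1  0  1  0  1  0  1  0  1  0  1  0  1  0  1  0  1  0  1  0  1
G_C(21) = 1.
Combined Grundy value = 1 ⊕ 0 ⊕ 1 = 0.
A winning move leaves total XOR = 0, i.e. changes one component's Grundy value g to g ⊕ X where X is the current total.
Stack A: target g' = 1⊕0 = 1, but every legal move changes the Grundy value (mex property), so 0 moves.
Stack B: target g' = 0⊕0 = 0, but every legal move changes the Grundy value (mex property), so 0 moves.
Stack C: target g' = 1⊕0 = 1, but every legal move changes the Grundy value (mex property), so 0 moves.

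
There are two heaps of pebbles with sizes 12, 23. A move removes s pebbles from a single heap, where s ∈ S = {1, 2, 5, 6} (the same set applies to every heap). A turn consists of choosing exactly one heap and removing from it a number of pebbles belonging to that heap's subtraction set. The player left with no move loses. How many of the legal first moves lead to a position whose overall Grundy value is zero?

All heaps use S = {1, 2, 5, 6}:
G(0) = 0
G(1) = mex{0} = 1
G(2) = mex{1,0} = 2
G(3) = mex{2,1} = 0
G(4) = mex{0,2} = 1
G(5) = mex{1,0,0} = 2
G(6) = mex{2,1,1,0} = 3
G(7) = mex{3,2,2,1} = 0
G(8) = mex{0,3,0,2} = 1
G(9) = mex{1,0,1,0} = 2
G(10) = mex{2,1,2,1} = 0
G(11) = mex{0,2,3,2} = 1
G(12) = mex{1,0,0,3} = 2
G(13) = mex{2,1,1,0} = 3
G(14) = mex{3,2,2,1} = 0
G(15) = mex{0,3,0,2} = 1
G(16) = mex{1,0,1,0} = 2
G(17) = mex{2,1,2,1} = 0
G(18) = mex{0,2,3,2} = 1
G(19) = mex{1,0,0,3} = 2
G(20) = mex{2,1,1,0} = 3
G(21) = mex{3,2,2,1} = 0
G(22) = mex{0,3,0,2} = 1
G(23) = mex{1,0,1,0} = 2
Heap A: G(12) = 2.
Heap B: G(23) = 2.
Combined Grundy value = 2 ⊕ 2 = 0.
A winning move leaves total XOR = 0, i.e. changes one component's Grundy value g to g ⊕ X where X is the current total.
Heap A: target g' = 2⊕0 = 2, but every legal move changes the Grundy value (mex property), so 0 moves.
Heap B: target g' = 2⊕0 = 2, but every legal move changes the Grundy value (mex property), so 0 moves.

0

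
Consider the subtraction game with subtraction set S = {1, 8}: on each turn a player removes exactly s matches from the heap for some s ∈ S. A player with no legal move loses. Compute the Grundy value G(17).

n :  0  1  2  3  4  5  6  7  8  9 10 11 12 13 14 15 16 17
G :  0  1  0  1  0  1  0  1  2  0  1  0  1  0  1  0  1  2

2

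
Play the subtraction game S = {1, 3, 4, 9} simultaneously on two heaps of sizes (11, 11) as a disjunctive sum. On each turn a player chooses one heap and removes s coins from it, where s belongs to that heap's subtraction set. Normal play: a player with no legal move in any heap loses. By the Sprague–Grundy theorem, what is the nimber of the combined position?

0

All heaps use S = {1, 3, 4, 9}:
G(0) = 0
G(1) = mex{0} = 1
G(2) = mex{1} = 0
G(3) = mex{0,0} = 1
G(4) = mex{1,1,0} = 2
G(5) = mex{2,0,1} = 3
G(6) = mex{3,1,0} = 2
G(7) = mex{2,2,1} = 0
G(8) = mex{0,3,2} = 1
G(9) = mex{1,2,3,0} = 4
G(10) = mex{4,0,2,1} = 3
G(11) = mex{3,1,0,0} = 2
Heap A: G(11) = 2.
Heap B: G(11) = 2.
Combined Grundy value = 2 ⊕ 2 = 0.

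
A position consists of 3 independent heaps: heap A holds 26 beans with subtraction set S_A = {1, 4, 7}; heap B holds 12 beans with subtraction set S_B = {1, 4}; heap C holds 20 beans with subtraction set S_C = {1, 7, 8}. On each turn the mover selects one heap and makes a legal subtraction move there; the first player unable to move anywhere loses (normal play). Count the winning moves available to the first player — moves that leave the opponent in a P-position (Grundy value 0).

Heap A, S = {1, 4, 7}:
n :  0  1  2  3  4  5  6  7  8  9 10 11 12 13 14 15 16 17 18 19 20 21 22 23 24 25 26
G :  0  1  0  1  2  0  1  2  0  1  0  1  2  0  1  2  0  1  0  1  2  0  1  2  0  1  0
G_A(26) = 0.
Heap B, S = {1, 4}:
n :  0  1  2  3  4  5  6  7  8  9 10 11 12
G :  0  1  0  1  2  0  1  0  1  2  0  1  0
G_B(12) = 0.
Heap C, S = {1, 7, 8}:
n :  0  1  2  3  4  5  6  7  8  9 10 11 12 13 14 15 16 17 18 19 20
G :  0  1  0  1  0  1  0  1  2  3  2  3  2  3  2  0  1  0  1  0  1
G_C(20) = 1.
Combined Grundy value = 0 ⊕ 0 ⊕ 1 = 1.
A winning move leaves total XOR = 0, i.e. changes one component's Grundy value g to g ⊕ X where X is the current total.
Heap A: need g' = 0⊕1 = 1. Options: 26−1→G=1, 26−4→G=1, 26−7→G=1. Hits: 3.
Heap B: need g' = 0⊕1 = 1. Options: 12−1→G=1, 12−4→G=1. Hits: 2.
Heap C: need g' = 1⊕1 = 0. Options: 20−1→G=0, 20−7→G=3, 20−8→G=2. Hits: 1.

6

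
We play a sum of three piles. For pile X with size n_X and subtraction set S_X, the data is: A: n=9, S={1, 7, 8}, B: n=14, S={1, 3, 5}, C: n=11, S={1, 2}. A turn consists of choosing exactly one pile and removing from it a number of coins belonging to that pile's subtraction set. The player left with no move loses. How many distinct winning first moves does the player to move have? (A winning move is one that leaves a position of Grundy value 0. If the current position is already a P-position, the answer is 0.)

Pile A, S = {1, 7, 8}:
G(0) = 0
G(1) = mex{0} = 1
G(2) = mex{1} = 0
G(3) = mex{0} = 1
G(4) = mex{1} = 0
G(5) = mex{0} = 1
G(6) = mex{1} = 0
G(7) = mex{0,0} = 1
G(8) = mex{1,1,0} = 2
G(9) = mex{2,0,1} = 3
G_A(9) = 3.
Pile B, S = {1, 3, 5}:
G(0) = 0
G(1) = mex{0} = 1
G(2) = mex{1} = 0
G(3) = mex{0,0} = 1
G(4) = mex{1,1} = 0
G(5) = mex{0,0,0} = 1
G(6) = mex{1,1,1} = 0
G(7) = mex{0,0,0} = 1
G(8) = mex{1,1,1} = 0
G(9) = mex{0,0,0} = 1
G(10) = mex{1,1,1} = 0
G(11) = mex{0,0,0} = 1
G(12) = mex{1,1,1} = 0
G(13) = mex{0,0,0} = 1
G(14) = mex{1,1,1} = 0
G_B(14) = 0.
Pile C, S = {1, 2}:
G(0) = 0
G(1) = mex{0} = 1
G(2) = mex{1,0} = 2
G(3) = mex{2,1} = 0
G(4) = mex{0,2} = 1
G(5) = mex{1,0} = 2
G(6) = mex{2,1} = 0
G(7) = mex{0,2} = 1
G(8) = mex{1,0} = 2
G(9) = mex{2,1} = 0
G(10) = mex{0,2} = 1
G(11) = mex{1,0} = 2
G_C(11) = 2.
Combined Grundy value = 3 ⊕ 0 ⊕ 2 = 1.
A winning move leaves total XOR = 0, i.e. changes one component's Grundy value g to g ⊕ X where X is the current total.
Pile A: need g' = 3⊕1 = 2. Options: 9−1→G=2, 9−7→G=0, 9−8→G=1. Hits: 1.
Pile B: need g' = 0⊕1 = 1. Options: 14−1→G=1, 14−3→G=1, 14−5→G=1. Hits: 3.
Pile C: need g' = 2⊕1 = 3. Options: 11−1→G=1, 11−2→G=0. Hits: 0.

4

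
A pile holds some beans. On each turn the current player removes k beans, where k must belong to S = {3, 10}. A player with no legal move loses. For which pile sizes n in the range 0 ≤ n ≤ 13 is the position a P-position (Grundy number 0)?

n :  0  1  2  3  4  5  6  7  8  9 10 11 12 13
G :  0  0  0  1  1  1  0  0  0  1  1  1  2  0
P-positions are exactly the n with G(n) = 0.

0, 1, 2, 6, 7, 8, 13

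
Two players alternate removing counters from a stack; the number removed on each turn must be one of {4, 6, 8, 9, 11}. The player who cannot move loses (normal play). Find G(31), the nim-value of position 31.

n :  0  1  2  3  4  5  6  7  8  9 10 11 12 13 14 15 16 17 18 19 20 21 22 23 24 25 26 27 28 29 30 31
G :  0  0  0  0  1  1  1  1  2  2  2  2  3  3  3  0  0  0  0  1  1  1  1  2  2  2  2  3  3  3  0  0

0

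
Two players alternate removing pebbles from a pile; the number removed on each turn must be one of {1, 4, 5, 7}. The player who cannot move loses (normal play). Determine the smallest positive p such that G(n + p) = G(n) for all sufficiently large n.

8

G(0) = 0
G(1) = mex{0} = 1
G(2) = mex{1} = 0
G(3) = mex{0} = 1
G(4) = mex{1,0} = 2
G(5) = mex{2,1,0} = 3
G(6) = mex{3,0,1} = 2
G(7) = mex{2,1,0,0} = 3
G(8) = mex{3,2,1,1} = 0
G(9) = mex{0,3,2,0} = 1
G(10) = mex{1,2,3,1} = 0
G(11) = mex{0,3,2,2} = 1
G(12) = mex{1,0,3,3} = 2
G(13) = mex{2,1,0,2} = 3
G(14) = mex{3,0,1,3} = 2
G(15) = mex{2,1,0,0} = 3
G(16) = mex{3,2,1,1} = 0
G(17) = mex{0,3,2,0} = 1
G(n+8) = G(n) holds for n = 0,…,6 (a full window of length max(S) = 7), so the sequence is purely periodic with period 8.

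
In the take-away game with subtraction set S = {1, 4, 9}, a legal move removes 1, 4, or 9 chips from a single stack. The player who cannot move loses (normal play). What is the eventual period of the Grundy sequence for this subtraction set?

n :  0  1  2  3  4  5  6  7  8  9 10 11 12 13 14 15
G :  0  1  0  1  2  0  1  0  1  2  0  1  0  1  2  0
G(n+5) = G(n) holds for n = 0,…,8 (a full window of length max(S) = 9), so the sequence is purely periodic with period 5.

5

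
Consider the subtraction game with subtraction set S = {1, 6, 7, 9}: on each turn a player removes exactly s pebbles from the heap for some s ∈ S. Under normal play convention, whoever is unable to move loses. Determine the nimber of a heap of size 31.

n :  0  1  2  3  4  5  6  7  8  9 10 11 12 13 14 15 16 17 18 19 20 21 22 23 24 25 26 27 28 29 30 31
G :  0  1  0  1  0  1  2  3  2  3  2  3  0  1  0  1  0  1  2  3  2  3  2  3  0  1  0  1  0  1  2  3

3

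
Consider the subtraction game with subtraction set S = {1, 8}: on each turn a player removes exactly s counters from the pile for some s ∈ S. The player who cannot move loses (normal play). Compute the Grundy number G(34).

n :  0  1  2  3  4  5  6  7  8  9 10 11 12 13 14 15 16 17 18 19 20 21 22 23 24 25 26 27 28 29 30 31 32 33 34
G :  0  1  0  1  0  1  0  1  2  0  1  0  1  0  1  0  1  2  0  1  0  1  0  1  0  1  2  0  1  0  1  0  1  0  1

1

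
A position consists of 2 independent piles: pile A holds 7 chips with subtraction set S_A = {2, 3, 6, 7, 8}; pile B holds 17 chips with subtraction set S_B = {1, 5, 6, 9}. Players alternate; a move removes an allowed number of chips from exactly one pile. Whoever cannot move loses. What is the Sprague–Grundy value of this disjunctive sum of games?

Pile A, S = {2, 3, 6, 7, 8}:
G(0) = 0
G(1) = mex{} = 0
G(2) = mex{0} = 1
G(3) = mex{0,0} = 1
G(4) = mex{1,0} = 2
G(5) = mex{1,1} = 0
G(6) = mex{2,1,0} = 3
G(7) = mex{0,2,0,0} = 1
G_A(7) = 1.
Pile B, S = {1, 5, 6, 9}:
G(0) = 0
G(1) = mex{0} = 1
G(2) = mex{1} = 0
G(3) = mex{0} = 1
G(4) = mex{1} = 0
G(5) = mex{0,0} = 1
G(6) = mex{1,1,0} = 2
G(7) = mex{2,0,1} = 3
G(8) = mex{3,1,0} = 2
G(9) = mex{2,0,1,0} = 3
G(10) = mex{3,1,0,1} = 2
G(11) = mex{2,2,1,0} = 3
G(12) = mex{3,3,2,1} = 0
G(13) = mex{0,2,3,0} = 1
G(14) = mex{1,3,2,1} = 0
G(15) = mex{0,2,3,2} = 1
G(16) = mex{1,3,2,3} = 0
G(17) = mex{0,0,3,2} = 1
G_B(17) = 1.
Combined Grundy value = 1 ⊕ 1 = 0.

0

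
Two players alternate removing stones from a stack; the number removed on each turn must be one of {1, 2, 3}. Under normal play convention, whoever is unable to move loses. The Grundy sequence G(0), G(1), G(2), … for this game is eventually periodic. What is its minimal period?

4

n :  0  1  2  3  4  5  6  7  8  9 10 11 12 13 14
G :  0  1  2  3  0  1  2  3  0  1  2  3  0  1  2
G(n+4) = G(n) holds for n = 0,…,2 (a full window of length max(S) = 3), so the sequence is purely periodic with period 4.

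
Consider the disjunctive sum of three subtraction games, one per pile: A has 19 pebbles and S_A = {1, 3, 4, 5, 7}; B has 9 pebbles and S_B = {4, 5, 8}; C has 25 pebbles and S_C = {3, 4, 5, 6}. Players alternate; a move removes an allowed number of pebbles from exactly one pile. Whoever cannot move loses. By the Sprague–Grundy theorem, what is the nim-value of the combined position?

Pile A, S = {1, 3, 4, 5, 7}:
G(0) = 0
G(1) = mex{0} = 1
G(2) = mex{1} = 0
G(3) = mex{0,0} = 1
G(4) = mex{1,1,0} = 2
G(5) = mex{2,0,1,0} = 3
G(6) = mex{3,1,0,1} = 2
G(7) = mex{2,2,1,0,0} = 3
G(8) = mex{3,3,2,1,1} = 0
G(9) = mex{0,2,3,2,0} = 1
G(10) = mex{1,3,2,3,1} = 0
G(11) = mex{0,0,3,2,2} = 1
G(12) = mex{1,1,0,3,3} = 2
G(13) = mex{2,0,1,0,2} = 3
G(14) = mex{3,1,0,1,3} = 2
G(15) = mex{2,2,1,0,0} = 3
G(16) = mex{3,3,2,1,1} = 0
G(17) = mex{0,2,3,2,0} = 1
G(18) = mex{1,3,2,3,1} = 0
G(19) = mex{0,0,3,2,2} = 1
G_A(19) = 1.
Pile B, S = {4, 5, 8}:
n : 0 1 2 3 4 5 6 7 8 9
G : 0 0 0 0 1 1 1 1 2 2
G_B(9) = 2.
Pile C, S = {3, 4, 5, 6}:
n :  0  1  2  3  4  5  6  7  8  9 10 11 12 13 14 15 16 17 18 19 20 21 22 23 24 25
G :  0  0  0  1  1  1  2  2  2  0  0  0  1  1  1  2  2  2  0  0  0  1  1  1  2  2
G_C(25) = 2.
Combined Grundy value = 1 ⊕ 2 ⊕ 2 = 1.

1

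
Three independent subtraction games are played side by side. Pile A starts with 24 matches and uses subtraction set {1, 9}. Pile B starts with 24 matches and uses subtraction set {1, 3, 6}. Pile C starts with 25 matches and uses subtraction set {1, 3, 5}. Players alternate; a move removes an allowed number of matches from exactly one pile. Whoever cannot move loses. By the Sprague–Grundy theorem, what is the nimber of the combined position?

3

Pile A, S = {1, 9}:
n :  0  1  2  3  4  5  6  7  8  9 10 11 12 13 14 15 16 17 18 19 20 21 22 23 24
G :  0  1  0  1  0  1  0  1  0  1  0  1  0  1  0  1  0  1  0  1  0  1  0  1  0
G_A(24) = 0.
Pile B, S = {1, 3, 6}:
G(0) = 0
G(1) = mex{0} = 1
G(2) = mex{1} = 0
G(3) = mex{0,0} = 1
G(4) = mex{1,1} = 0
G(5) = mex{0,0} = 1
G(6) = mex{1,1,0} = 2
G(7) = mex{2,0,1} = 3
G(8) = mex{3,1,0} = 2
G(9) = mex{2,2,1} = 0
G(10) = mex{0,3,0} = 1
G(11) = mex{1,2,1} = 0
G(12) = mex{0,0,2} = 1
G(13) = mex{1,1,3} = 0
G(14) = mex{0,0,2} = 1
G(15) = mex{1,1,0} = 2
G(16) = mex{2,0,1} = 3
G(17) = mex{3,1,0} = 2
G(18) = mex{2,2,1} = 0
G(19) = mex{0,3,0} = 1
G(20) = mex{1,2,1} = 0
G(21) = mex{0,0,2} = 1
G(22) = mex{1,1,3} = 0
G(23) = mex{0,0,2} = 1
G(24) = mex{1,1,0} = 2
G_B(24) = 2.
Pile C, S = {1, 3, 5}:
n :  0  1  2  3  4  5  6  7  8  9 10 11 12 13 14 15 16 17 18 19 20 21 22 23 24 25
G :  0  1  0  1  0  1  0  1  0  1  0  1  0  1  0  1  0  1  0  1  0  1  0  1  0  1
G_C(25) = 1.
Combined Grundy value = 0 ⊕ 2 ⊕ 1 = 3.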